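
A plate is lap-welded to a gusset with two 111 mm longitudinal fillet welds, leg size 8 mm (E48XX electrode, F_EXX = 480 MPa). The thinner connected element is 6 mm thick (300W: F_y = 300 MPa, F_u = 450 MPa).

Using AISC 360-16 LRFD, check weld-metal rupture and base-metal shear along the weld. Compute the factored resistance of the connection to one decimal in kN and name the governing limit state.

Weld metal: throat = 0.707×8 = 5.656 mm, L = 2×111 = 222 mm. φR_n = 0.75 × 0.6 × 480 × 5.656 × 222 = 271.2 kN.
Base metal shear (6 mm plate): yield φR_n = 1.0×0.6×300×6×222 = 239.8 kN; rupture φR_n = 0.75×0.6×450×6×222 = 269.7 kN; take 239.8 kN (yield).
Governing: min(271.2, 239.8) = 239.8 kN → base-metal shear.

239.8 kN (base-metal shear governs)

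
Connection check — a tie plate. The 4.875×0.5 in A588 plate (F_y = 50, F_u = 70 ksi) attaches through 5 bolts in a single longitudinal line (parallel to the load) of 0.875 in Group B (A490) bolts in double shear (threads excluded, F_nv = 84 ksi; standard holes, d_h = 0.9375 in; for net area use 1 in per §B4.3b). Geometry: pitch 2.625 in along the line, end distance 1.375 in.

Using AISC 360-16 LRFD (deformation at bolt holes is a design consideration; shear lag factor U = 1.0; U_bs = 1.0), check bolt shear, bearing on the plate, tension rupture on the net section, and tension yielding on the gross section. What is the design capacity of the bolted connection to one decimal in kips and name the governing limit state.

Bolt shear: A_b = π(0.875)²/4 = 0.60132 in². φR_n = 0.75 × 84 × 0.60132 × 5 × 2 = 378.8 kips.
Bearing (0.5 in plate, F_u = 70 ksi): end bolts L_c = 1.375 − 0.9375/2 = 0.90625, R_n = min(1.2×0.90625×0.5×70, 2.4×0.875×0.5×70) = 38.063 kips/bolt; interior L_c = 2.625 − 0.9375 = 1.6875, R_n = 70.875 kips/bolt. φR_n = 0.75 × (1×38.063 + 4×70.875) = 241.2 kips.
Tension rupture (net): A_n = (4.875 − 1×1)×0.5 = 1.9375 in² (U = 1.0, A_e = A_n). φR_n = 0.75 × 70 × 1.9375 = 101.7 kips.
Tension yield (gross): A_g = 4.875×0.5 = 2.4375 in². φR_n = 0.90 × 50 × 2.4375 = 109.7 kips.
Governing: min(378.8, 241.2, 101.7, 109.7) = 101.7 kips → net-section rupture.

101.7 kips (net-section rupture governs)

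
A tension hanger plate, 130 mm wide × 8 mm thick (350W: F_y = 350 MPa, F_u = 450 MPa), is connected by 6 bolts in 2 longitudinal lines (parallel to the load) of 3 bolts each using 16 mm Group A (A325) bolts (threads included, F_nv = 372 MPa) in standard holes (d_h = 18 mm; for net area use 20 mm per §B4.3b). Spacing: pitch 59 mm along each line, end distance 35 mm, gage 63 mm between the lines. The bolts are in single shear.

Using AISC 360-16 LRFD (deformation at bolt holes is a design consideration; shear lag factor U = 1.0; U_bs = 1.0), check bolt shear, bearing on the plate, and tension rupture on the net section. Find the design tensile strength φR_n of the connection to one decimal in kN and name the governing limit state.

Bolt shear: A_b = π(16)²/4 = 201.06 mm². φR_n = 0.75 × 372 × 201.06 × 6 × 1 = 336.6 kN.
Bearing (8 mm plate, F_u = 450 MPa): end bolts L_c = 35 − 18/2 = 26, R_n = min(1.2×26×8×450, 2.4×16×8×450) = 112.32 kN/bolt; interior L_c = 59 − 18 = 41, R_n = 138.24 kN/bolt. φR_n = 0.75 × (2×112.32 + 4×138.24) = 583.2 kN.
Tension rupture (net): A_n = (130 − 2×20)×8 = 720 mm² (U = 1.0, A_e = A_n). φR_n = 0.75 × 450 × 720 = 243.0 kN.
Governing: min(336.6, 583.2, 243.0) = 243.0 kN → net-section rupture.

243.0 kN (net-section rupture governs)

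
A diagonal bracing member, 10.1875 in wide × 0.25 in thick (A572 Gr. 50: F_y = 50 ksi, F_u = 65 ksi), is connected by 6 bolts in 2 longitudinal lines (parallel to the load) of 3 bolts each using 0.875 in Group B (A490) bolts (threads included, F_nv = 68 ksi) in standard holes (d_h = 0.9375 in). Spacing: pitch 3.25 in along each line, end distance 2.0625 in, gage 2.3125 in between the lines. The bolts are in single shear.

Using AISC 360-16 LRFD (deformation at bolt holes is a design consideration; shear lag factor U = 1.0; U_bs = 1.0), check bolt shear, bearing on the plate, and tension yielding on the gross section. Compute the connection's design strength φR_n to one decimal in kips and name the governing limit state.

Bolt shear: A_b = π(0.875)²/4 = 0.60132 in². φR_n = 0.75 × 68 × 0.60132 × 6 × 1 = 184.0 kips.
Bearing (0.25 in plate, F_u = 65 ksi): end bolts L_c = 2.0625 − 0.9375/2 = 1.59375, R_n = min(1.2×1.59375×0.25×65, 2.4×0.875×0.25×65) = 31.078 kips/bolt; interior L_c = 3.25 − 0.9375 = 2.3125, R_n = 34.125 kips/bolt. φR_n = 0.75 × (2×31.078 + 4×34.125) = 149.0 kips.
Tension yield (gross): A_g = 10.1875×0.25 = 2.5469 in². φR_n = 0.90 × 50 × 2.5469 = 114.6 kips.
Governing: min(184.0, 149.0, 114.6) = 114.6 kips → gross-section yield.

114.6 kips (gross-section yield governs)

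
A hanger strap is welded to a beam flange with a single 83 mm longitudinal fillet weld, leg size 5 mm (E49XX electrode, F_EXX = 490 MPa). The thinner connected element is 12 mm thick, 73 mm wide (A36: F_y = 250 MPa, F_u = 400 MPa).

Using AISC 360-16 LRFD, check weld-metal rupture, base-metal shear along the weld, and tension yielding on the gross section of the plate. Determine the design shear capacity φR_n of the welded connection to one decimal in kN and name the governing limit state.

Weld metal: throat = 0.707×5 = 3.535 mm, L = 83 mm. φR_n = 0.75 × 0.6 × 490 × 3.535 × 83 = 64.7 kN.
Base metal shear (12 mm plate): yield φR_n = 1.0×0.6×250×12×83 = 149.4 kN; rupture φR_n = 0.75×0.6×400×12×83 = 179.3 kN; take 149.4 kN (yield).
Tension yield (gross): A_g = 73×12 = 876 mm². φR_n = 0.90 × 250 × 876 = 197.1 kN.
Governing: min(64.7, 149.4, 197.1) = 64.7 kN → weld metal.

64.7 kN (weld metal governs)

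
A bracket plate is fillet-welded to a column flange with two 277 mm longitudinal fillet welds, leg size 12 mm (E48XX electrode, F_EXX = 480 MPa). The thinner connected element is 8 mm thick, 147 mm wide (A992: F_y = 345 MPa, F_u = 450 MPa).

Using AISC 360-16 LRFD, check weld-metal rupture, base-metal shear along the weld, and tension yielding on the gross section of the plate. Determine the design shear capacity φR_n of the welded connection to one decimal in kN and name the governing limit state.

365.1 kN (gross-section yield governs)

Weld metal: throat = 0.707×12 = 8.484 mm, L = 2×277 = 554 mm. φR_n = 0.75 × 0.6 × 480 × 8.484 × 554 = 1015.2 kN.
Base metal shear (8 mm plate): yield φR_n = 1.0×0.6×345×8×554 = 917.4 kN; rupture φR_n = 0.75×0.6×450×8×554 = 897.5 kN; take 897.5 kN (rupture).
Tension yield (gross): A_g = 147×8 = 1176 mm². φR_n = 0.90 × 345 × 1176 = 365.1 kN.
Governing: min(1015.2, 897.5, 365.1) = 365.1 kN → gross-section yield.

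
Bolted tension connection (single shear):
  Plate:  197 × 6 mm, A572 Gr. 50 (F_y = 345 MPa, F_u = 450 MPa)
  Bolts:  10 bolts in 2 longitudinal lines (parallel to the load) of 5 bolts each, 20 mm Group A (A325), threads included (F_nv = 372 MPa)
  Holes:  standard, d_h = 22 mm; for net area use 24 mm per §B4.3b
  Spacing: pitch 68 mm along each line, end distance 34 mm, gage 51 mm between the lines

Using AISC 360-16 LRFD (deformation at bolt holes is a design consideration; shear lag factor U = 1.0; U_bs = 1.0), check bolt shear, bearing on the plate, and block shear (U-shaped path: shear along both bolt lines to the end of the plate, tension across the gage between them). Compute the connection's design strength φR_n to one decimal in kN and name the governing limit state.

535.8 kN (block shear governs)

Bolt shear: A_b = π(20)²/4 = 314.16 mm². φR_n = 0.75 × 372 × 314.16 × 10 × 1 = 876.5 kN.
Bearing (6 mm plate, F_u = 450 MPa): end bolts L_c = 34 − 22/2 = 23, R_n = min(1.2×23×6×450, 2.4×20×6×450) = 74.52 kN/bolt; interior L_c = 68 − 22 = 46, R_n = 129.6 kN/bolt. φR_n = 0.75 × (2×74.52 + 8×129.6) = 889.4 kN.
Block shear: shear path 2×[34+4×68] = 2×306 mm, A_gv = 3672, A_nv = 2×(306 − 4.5×24)×6 = 2376 mm²; tension across gage: (51 − 1×24)×6 = 162 mm². R_n = min(0.6×450×2376, 0.6×345×3672) + 1.0×450×162 = min(641.52, 760.1) + 72.9 = 714.42 kN. φR_n = 0.75 × 714.42 = 535.8 kN.
Governing: min(876.5, 889.4, 535.8) = 535.8 kN → block shear.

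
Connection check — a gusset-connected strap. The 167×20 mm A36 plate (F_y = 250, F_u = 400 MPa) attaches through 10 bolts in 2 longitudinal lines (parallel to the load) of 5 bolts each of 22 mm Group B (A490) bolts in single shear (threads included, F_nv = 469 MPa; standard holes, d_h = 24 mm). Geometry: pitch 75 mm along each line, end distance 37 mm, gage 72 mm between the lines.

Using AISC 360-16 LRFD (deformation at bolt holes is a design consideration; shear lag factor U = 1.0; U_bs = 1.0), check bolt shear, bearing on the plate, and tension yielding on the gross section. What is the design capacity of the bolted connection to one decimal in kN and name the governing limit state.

Bolt shear: A_b = π(22)²/4 = 380.13 mm². φR_n = 0.75 × 469 × 380.13 × 10 × 1 = 1337.1 kN.
Bearing (20 mm plate, F_u = 400 MPa): end bolts L_c = 37 − 24/2 = 25, R_n = min(1.2×25×20×400, 2.4×22×20×400) = 240 kN/bolt; interior L_c = 75 − 24 = 51, R_n = 422.4 kN/bolt. φR_n = 0.75 × (2×240 + 8×422.4) = 2894.4 kN.
Tension yield (gross): A_g = 167×20 = 3340 mm². φR_n = 0.90 × 250 × 3340 = 751.5 kN.
Governing: min(1337.1, 2894.4, 751.5) = 751.5 kN → gross-section yield.

751.5 kN (gross-section yield governs)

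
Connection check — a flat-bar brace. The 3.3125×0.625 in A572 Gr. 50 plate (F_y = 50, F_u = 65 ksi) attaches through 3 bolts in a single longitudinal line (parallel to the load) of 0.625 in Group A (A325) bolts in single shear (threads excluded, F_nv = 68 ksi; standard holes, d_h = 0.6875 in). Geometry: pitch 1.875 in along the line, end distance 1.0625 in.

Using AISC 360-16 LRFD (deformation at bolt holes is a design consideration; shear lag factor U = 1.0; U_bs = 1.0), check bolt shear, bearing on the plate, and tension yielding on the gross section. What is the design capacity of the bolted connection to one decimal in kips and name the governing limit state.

Bolt shear: A_b = π(0.625)²/4 = 0.3068 in². φR_n = 0.75 × 68 × 0.3068 × 3 × 1 = 46.9 kips.
Bearing (0.625 in plate, F_u = 65 ksi): end bolts L_c = 1.0625 − 0.6875/2 = 0.71875, R_n = min(1.2×0.71875×0.625×65, 2.4×0.625×0.625×65) = 35.039 kips/bolt; interior L_c = 1.875 − 0.6875 = 1.1875, R_n = 57.891 kips/bolt. φR_n = 0.75 × (1×35.039 + 2×57.891) = 113.1 kips.
Tension yield (gross): A_g = 3.3125×0.625 = 2.0703 in². φR_n = 0.90 × 50 × 2.0703 = 93.2 kips.
Governing: min(46.9, 113.1, 93.2) = 46.9 kips → bolt shear.

46.9 kips (bolt shear governs)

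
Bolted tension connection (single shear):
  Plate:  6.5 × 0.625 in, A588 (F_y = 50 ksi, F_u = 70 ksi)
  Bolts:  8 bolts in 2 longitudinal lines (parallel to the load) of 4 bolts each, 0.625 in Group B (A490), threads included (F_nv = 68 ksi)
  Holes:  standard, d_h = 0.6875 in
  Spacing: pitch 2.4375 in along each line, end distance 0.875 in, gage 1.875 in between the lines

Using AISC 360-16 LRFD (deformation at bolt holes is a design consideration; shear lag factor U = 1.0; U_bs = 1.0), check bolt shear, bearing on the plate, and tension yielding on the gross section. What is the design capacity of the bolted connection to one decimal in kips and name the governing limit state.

Bolt shear: A_b = π(0.625)²/4 = 0.3068 in². φR_n = 0.75 × 68 × 0.3068 × 8 × 1 = 125.2 kips.
Bearing (0.625 in plate, F_u = 70 ksi): end bolts L_c = 0.875 − 0.6875/2 = 0.53125, R_n = min(1.2×0.53125×0.625×70, 2.4×0.625×0.625×70) = 27.891 kips/bolt; interior L_c = 2.4375 − 0.6875 = 1.75, R_n = 65.625 kips/bolt. φR_n = 0.75 × (2×27.891 + 6×65.625) = 337.1 kips.
Tension yield (gross): A_g = 6.5×0.625 = 4.0625 in². φR_n = 0.90 × 50 × 4.0625 = 182.8 kips.
Governing: min(125.2, 337.1, 182.8) = 125.2 kips → bolt shear.

125.2 kips (bolt shear governs)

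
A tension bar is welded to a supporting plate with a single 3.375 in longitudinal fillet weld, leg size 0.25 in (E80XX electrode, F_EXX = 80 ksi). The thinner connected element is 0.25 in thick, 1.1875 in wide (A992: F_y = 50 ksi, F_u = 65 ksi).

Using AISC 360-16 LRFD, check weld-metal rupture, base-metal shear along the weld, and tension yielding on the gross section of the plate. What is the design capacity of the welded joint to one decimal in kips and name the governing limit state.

13.4 kips (gross-section yield governs)

Weld metal: throat = 0.707×0.25 = 0.17675 in, L = 3.375 in. φR_n = 0.75 × 0.6 × 80 × 0.17675 × 3.375 = 21.5 kips.
Base metal shear (0.25 in plate): yield φR_n = 1.0×0.6×50×0.25×3.375 = 25.3 kips; rupture φR_n = 0.75×0.6×65×0.25×3.375 = 24.7 kips; take 24.7 kips (rupture).
Tension yield (gross): A_g = 1.1875×0.25 = 0.29688 in². φR_n = 0.90 × 50 × 0.29688 = 13.4 kips.
Governing: min(21.5, 24.7, 13.4) = 13.4 kips → gross-section yield.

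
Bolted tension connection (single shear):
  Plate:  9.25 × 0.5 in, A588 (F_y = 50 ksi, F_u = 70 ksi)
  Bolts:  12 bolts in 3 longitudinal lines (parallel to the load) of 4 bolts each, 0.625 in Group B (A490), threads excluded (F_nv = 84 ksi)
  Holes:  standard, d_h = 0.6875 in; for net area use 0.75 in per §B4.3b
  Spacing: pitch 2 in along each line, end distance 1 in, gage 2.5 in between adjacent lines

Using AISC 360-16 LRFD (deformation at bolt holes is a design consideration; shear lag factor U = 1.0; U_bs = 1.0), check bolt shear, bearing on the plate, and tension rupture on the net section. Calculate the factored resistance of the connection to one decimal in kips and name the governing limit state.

Bolt shear: A_b = π(0.625)²/4 = 0.3068 in². φR_n = 0.75 × 84 × 0.3068 × 12 × 1 = 231.9 kips.
Bearing (0.5 in plate, F_u = 70 ksi): end bolts L_c = 1 − 0.6875/2 = 0.65625, R_n = min(1.2×0.65625×0.5×70, 2.4×0.625×0.5×70) = 27.563 kips/bolt; interior L_c = 2 − 0.6875 = 1.3125, R_n = 52.5 kips/bolt. φR_n = 0.75 × (3×27.563 + 9×52.5) = 416.4 kips.
Tension rupture (net): A_n = (9.25 − 3×0.75)×0.5 = 3.5 in² (U = 1.0, A_e = A_n). φR_n = 0.75 × 70 × 3.5 = 183.8 kips.
Governing: min(231.9, 416.4, 183.8) = 183.8 kips → net-section rupture.

183.8 kips (net-section rupture governs)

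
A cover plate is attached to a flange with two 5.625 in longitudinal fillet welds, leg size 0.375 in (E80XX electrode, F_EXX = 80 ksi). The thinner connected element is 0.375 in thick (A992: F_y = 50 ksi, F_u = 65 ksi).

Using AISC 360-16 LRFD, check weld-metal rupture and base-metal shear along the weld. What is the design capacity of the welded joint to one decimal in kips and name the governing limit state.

Weld metal: throat = 0.707×0.375 = 0.26513 in, L = 2×5.625 = 11.25 in. φR_n = 0.75 × 0.6 × 80 × 0.26513 × 11.25 = 107.4 kips.
Base metal shear (0.375 in plate): yield φR_n = 1.0×0.6×50×0.375×11.25 = 126.6 kips; rupture φR_n = 0.75×0.6×65×0.375×11.25 = 123.4 kips; take 123.4 kips (rupture).
Governing: min(107.4, 123.4) = 107.4 kips → weld metal.

107.4 kips (weld metal governs)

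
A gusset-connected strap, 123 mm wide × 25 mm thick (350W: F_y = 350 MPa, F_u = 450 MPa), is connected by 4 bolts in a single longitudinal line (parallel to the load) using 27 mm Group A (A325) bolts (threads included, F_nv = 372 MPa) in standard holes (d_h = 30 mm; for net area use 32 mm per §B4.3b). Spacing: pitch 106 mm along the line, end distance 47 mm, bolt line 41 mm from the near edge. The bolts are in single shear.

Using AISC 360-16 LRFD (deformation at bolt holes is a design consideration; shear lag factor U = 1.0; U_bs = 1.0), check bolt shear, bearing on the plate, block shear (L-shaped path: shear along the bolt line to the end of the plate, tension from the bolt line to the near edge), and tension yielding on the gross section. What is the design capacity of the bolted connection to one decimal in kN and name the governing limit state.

639.0 kN (bolt shear governs)

Bolt shear: A_b = π(27)²/4 = 572.56 mm². φR_n = 0.75 × 372 × 572.56 × 4 × 1 = 639.0 kN.
Bearing (25 mm plate, F_u = 450 MPa): end bolts L_c = 47 − 30/2 = 32, R_n = min(1.2×32×25×450, 2.4×27×25×450) = 432 kN/bolt; interior L_c = 106 − 30 = 76, R_n = 729 kN/bolt. φR_n = 0.75 × (1×432 + 3×729) = 1964.3 kN.
Block shear: shear path 1×[47+3×106] = 1×365 mm, A_gv = 9125, A_nv = 1×(365 − 3.5×32)×25 = 6325 mm²; tension to near edge: (41 − 0.5×32)×25 = 625 mm². R_n = min(0.6×450×6325, 0.6×350×9125) + 1.0×450×625 = min(1707.8, 1916.3) + 281.25 = 1989.1 kN. φR_n = 0.75 × 1989.1 = 1491.8 kN.
Tension yield (gross): A_g = 123×25 = 3075 mm². φR_n = 0.90 × 350 × 3075 = 968.6 kN.
Governing: min(639.0, 1964.3, 1491.8, 968.6) = 639.0 kN → bolt shear.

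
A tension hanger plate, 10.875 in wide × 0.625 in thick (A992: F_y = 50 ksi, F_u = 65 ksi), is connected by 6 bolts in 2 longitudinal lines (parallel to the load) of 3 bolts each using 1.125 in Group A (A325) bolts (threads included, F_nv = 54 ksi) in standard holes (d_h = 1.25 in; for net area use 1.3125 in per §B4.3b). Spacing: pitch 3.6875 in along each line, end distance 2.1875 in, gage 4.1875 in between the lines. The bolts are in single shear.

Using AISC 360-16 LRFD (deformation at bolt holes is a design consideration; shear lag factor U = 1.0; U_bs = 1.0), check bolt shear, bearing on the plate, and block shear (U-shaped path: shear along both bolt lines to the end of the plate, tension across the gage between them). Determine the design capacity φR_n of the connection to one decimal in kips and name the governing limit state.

Bolt shear: A_b = π(1.125)²/4 = 0.99402 in². φR_n = 0.75 × 54 × 0.99402 × 6 × 1 = 241.5 kips.
Bearing (0.625 in plate, F_u = 65 ksi): end bolts L_c = 2.1875 − 1.25/2 = 1.5625, R_n = min(1.2×1.5625×0.625×65, 2.4×1.125×0.625×65) = 76.172 kips/bolt; interior L_c = 3.6875 − 1.25 = 2.4375, R_n = 109.69 kips/bolt. φR_n = 0.75 × (2×76.172 + 4×109.69) = 443.3 kips.
Block shear: shear path 2×[2.1875+2×3.6875] = 2×9.5625 in, A_gv = 11.953, A_nv = 2×(9.5625 − 2.5×1.3125)×0.625 = 7.8516 in²; tension across gage: (4.1875 − 1×1.3125)×0.625 = 1.7969 in². R_n = min(0.6×65×7.8516, 0.6×50×11.953) + 1.0×65×1.7969 = min(306.21, 358.59) + 116.8 = 423.01 kips. φR_n = 0.75 × 423.01 = 317.3 kips.
Governing: min(241.5, 443.3, 317.3) = 241.5 kips → bolt shear.

241.5 kips (bolt shear governs)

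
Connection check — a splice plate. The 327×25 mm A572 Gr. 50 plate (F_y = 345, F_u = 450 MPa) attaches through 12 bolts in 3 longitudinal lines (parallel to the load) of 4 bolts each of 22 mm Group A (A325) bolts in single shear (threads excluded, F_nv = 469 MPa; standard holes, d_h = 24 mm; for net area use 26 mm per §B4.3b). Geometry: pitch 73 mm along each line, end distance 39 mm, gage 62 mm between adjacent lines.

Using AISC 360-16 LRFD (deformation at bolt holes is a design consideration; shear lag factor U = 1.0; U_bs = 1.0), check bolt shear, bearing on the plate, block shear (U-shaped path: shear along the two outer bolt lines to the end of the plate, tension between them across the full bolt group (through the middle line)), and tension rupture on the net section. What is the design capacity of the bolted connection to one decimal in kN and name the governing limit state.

Bolt shear: A_b = π(22)²/4 = 380.13 mm². φR_n = 0.75 × 469 × 380.13 × 12 × 1 = 1604.5 kN.
Bearing (25 mm plate, F_u = 450 MPa): end bolts L_c = 39 − 24/2 = 27, R_n = min(1.2×27×25×450, 2.4×22×25×450) = 364.5 kN/bolt; interior L_c = 73 − 24 = 49, R_n = 594 kN/bolt. φR_n = 0.75 × (3×364.5 + 9×594) = 4829.6 kN.
Block shear: shear path 2×[39+3×73] = 2×258 mm, A_gv = 12900, A_nv = 2×(258 − 3.5×26)×25 = 8350 mm²; tension across gage: (124 − 2×26)×25 = 1800 mm². R_n = min(0.6×450×8350, 0.6×345×12900) + 1.0×450×1800 = min(2254.5, 2670.3) + 810 = 3064.5 kN. φR_n = 0.75 × 3064.5 = 2298.4 kN.
Tension rupture (net): A_n = (327 − 3×26)×25 = 6225 mm² (U = 1.0, A_e = A_n). φR_n = 0.75 × 450 × 6225 = 2100.9 kN.
Governing: min(1604.5, 4829.6, 2298.4, 2100.9) = 1604.5 kN → bolt shear.

1604.5 kN (bolt shear governs)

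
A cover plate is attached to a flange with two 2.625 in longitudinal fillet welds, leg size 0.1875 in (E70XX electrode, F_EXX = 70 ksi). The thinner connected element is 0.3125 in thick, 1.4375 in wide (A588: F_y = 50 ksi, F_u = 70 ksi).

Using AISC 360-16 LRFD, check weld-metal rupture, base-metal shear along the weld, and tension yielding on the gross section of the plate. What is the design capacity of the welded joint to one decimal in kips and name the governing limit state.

Weld metal: throat = 0.707×0.1875 = 0.13256 in, L = 2×2.625 = 5.25 in. φR_n = 0.75 × 0.6 × 70 × 0.13256 × 5.25 = 21.9 kips.
Base metal shear (0.3125 in plate): yield φR_n = 1.0×0.6×50×0.3125×5.25 = 49.2 kips; rupture φR_n = 0.75×0.6×70×0.3125×5.25 = 51.7 kips; take 49.2 kips (yield).
Tension yield (gross): A_g = 1.4375×0.3125 = 0.44922 in². φR_n = 0.90 × 50 × 0.44922 = 20.2 kips.
Governing: min(21.9, 49.2, 20.2) = 20.2 kips → gross-section yield.

20.2 kips (gross-section yield governs)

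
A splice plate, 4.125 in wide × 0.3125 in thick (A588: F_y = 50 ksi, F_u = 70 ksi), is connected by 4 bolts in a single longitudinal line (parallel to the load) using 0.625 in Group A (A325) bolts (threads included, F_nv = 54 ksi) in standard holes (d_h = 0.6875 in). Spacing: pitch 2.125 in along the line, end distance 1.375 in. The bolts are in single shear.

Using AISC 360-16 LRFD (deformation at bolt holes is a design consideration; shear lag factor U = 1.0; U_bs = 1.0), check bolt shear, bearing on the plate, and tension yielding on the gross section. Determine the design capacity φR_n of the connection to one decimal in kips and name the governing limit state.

Bolt shear: A_b = π(0.625)²/4 = 0.3068 in². φR_n = 0.75 × 54 × 0.3068 × 4 × 1 = 49.7 kips.
Bearing (0.3125 in plate, F_u = 70 ksi): end bolts L_c = 1.375 − 0.6875/2 = 1.03125, R_n = min(1.2×1.03125×0.3125×70, 2.4×0.625×0.3125×70) = 27.07 kips/bolt; interior L_c = 2.125 − 0.6875 = 1.4375, R_n = 32.813 kips/bolt. φR_n = 0.75 × (1×27.07 + 3×32.813) = 94.1 kips.
Tension yield (gross): A_g = 4.125×0.3125 = 1.2891 in². φR_n = 0.90 × 50 × 1.2891 = 58.0 kips.
Governing: min(49.7, 94.1, 58.0) = 49.7 kips → bolt shear.

49.7 kips (bolt shear governs)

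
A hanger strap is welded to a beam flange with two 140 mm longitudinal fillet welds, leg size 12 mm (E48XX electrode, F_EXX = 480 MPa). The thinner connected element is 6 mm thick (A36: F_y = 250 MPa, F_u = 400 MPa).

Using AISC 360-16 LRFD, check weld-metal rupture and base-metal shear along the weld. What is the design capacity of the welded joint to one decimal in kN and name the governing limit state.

252.0 kN (base-metal shear governs)

Weld metal: throat = 0.707×12 = 8.484 mm, L = 2×140 = 280 mm. φR_n = 0.75 × 0.6 × 480 × 8.484 × 280 = 513.1 kN.
Base metal shear (6 mm plate): yield φR_n = 1.0×0.6×250×6×280 = 252.0 kN; rupture φR_n = 0.75×0.6×400×6×280 = 302.4 kN; take 252.0 kN (yield).
Governing: min(513.1, 252.0) = 252.0 kN → base-metal shear.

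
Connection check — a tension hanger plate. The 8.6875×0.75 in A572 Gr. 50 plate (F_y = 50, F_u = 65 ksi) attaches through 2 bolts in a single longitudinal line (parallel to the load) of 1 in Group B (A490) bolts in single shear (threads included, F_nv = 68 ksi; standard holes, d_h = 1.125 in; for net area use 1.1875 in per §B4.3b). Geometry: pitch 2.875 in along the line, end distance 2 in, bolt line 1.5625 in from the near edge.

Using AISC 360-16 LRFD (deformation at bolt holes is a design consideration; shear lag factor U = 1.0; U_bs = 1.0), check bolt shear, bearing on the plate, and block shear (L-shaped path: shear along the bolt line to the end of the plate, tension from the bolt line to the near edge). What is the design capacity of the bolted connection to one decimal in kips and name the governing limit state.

Bolt shear: A_b = π(1)²/4 = 0.7854 in². φR_n = 0.75 × 68 × 0.7854 × 2 × 1 = 80.1 kips.
Bearing (0.75 in plate, F_u = 65 ksi): end bolts L_c = 2 − 1.125/2 = 1.4375, R_n = min(1.2×1.4375×0.75×65, 2.4×1×0.75×65) = 84.094 kips/bolt; interior L_c = 2.875 − 1.125 = 1.75, R_n = 102.38 kips/bolt. φR_n = 0.75 × (1×84.094 + 1×102.38) = 139.9 kips.
Block shear: shear path 1×[2+1×2.875] = 1×4.875 in, A_gv = 3.6563, A_nv = 1×(4.875 − 1.5×1.1875)×0.75 = 2.3203 in²; tension to near edge: (1.5625 − 0.5×1.1875)×0.75 = 0.72656 in². R_n = min(0.6×65×2.3203, 0.6×50×3.6563) + 1.0×65×0.72656 = min(90.492, 109.69) + 47.226 = 137.72 kips. φR_n = 0.75 × 137.72 = 103.3 kips.
Governing: min(80.1, 139.9, 103.3) = 80.1 kips → bolt shear.

80.1 kips (bolt shear governs)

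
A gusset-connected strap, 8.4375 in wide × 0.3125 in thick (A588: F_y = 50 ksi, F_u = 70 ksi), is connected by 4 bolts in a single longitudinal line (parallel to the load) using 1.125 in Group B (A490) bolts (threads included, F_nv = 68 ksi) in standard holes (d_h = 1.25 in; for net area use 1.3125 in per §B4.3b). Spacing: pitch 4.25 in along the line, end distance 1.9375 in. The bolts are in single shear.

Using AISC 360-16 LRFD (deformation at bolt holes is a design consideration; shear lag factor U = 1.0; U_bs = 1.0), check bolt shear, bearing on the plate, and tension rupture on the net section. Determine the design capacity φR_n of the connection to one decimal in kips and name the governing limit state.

Bolt shear: A_b = π(1.125)²/4 = 0.99402 in². φR_n = 0.75 × 68 × 0.99402 × 4 × 1 = 202.8 kips.
Bearing (0.3125 in plate, F_u = 70 ksi): end bolts L_c = 1.9375 − 1.25/2 = 1.3125, R_n = min(1.2×1.3125×0.3125×70, 2.4×1.125×0.3125×70) = 34.453 kips/bolt; interior L_c = 4.25 − 1.25 = 3, R_n = 59.063 kips/bolt. φR_n = 0.75 × (1×34.453 + 3×59.063) = 158.7 kips.
Tension rupture (net): A_n = (8.4375 − 1×1.3125)×0.3125 = 2.2266 in² (U = 1.0, A_e = A_n). φR_n = 0.75 × 70 × 2.2266 = 116.9 kips.
Governing: min(202.8, 158.7, 116.9) = 116.9 kips → net-section rupture.

116.9 kips (net-section rupture governs)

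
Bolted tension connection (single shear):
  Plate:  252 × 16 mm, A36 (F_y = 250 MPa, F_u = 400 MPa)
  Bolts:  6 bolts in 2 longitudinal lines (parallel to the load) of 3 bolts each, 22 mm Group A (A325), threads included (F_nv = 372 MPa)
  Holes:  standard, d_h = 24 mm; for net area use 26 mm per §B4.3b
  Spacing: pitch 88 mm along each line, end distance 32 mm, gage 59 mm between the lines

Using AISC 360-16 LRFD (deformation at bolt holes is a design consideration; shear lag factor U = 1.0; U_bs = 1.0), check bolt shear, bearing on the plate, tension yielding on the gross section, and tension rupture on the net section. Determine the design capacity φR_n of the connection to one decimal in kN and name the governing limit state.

Bolt shear: A_b = π(22)²/4 = 380.13 mm². φR_n = 0.75 × 372 × 380.13 × 6 × 1 = 636.3 kN.
Bearing (16 mm plate, F_u = 400 MPa): end bolts L_c = 32 − 24/2 = 20, R_n = min(1.2×20×16×400, 2.4×22×16×400) = 153.6 kN/bolt; interior L_c = 88 − 24 = 64, R_n = 337.92 kN/bolt. φR_n = 0.75 × (2×153.6 + 4×337.92) = 1244.2 kN.
Tension yield (gross): A_g = 252×16 = 4032 mm². φR_n = 0.90 × 250 × 4032 = 907.2 kN.
Tension rupture (net): A_n = (252 − 2×26)×16 = 3200 mm² (U = 1.0, A_e = A_n). φR_n = 0.75 × 400 × 3200 = 960.0 kN.
Governing: min(636.3, 1244.2, 907.2, 960.0) = 636.3 kN → bolt shear.

636.3 kN (bolt shear governs)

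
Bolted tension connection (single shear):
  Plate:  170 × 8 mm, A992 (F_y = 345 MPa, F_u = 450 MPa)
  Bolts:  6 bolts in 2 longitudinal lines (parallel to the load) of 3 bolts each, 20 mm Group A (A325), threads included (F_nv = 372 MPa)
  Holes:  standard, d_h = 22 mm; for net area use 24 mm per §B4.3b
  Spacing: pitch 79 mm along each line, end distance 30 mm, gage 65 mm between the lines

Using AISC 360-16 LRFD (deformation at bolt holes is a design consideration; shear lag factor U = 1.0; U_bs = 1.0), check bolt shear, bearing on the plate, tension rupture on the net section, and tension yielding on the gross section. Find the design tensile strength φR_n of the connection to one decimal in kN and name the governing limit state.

Bolt shear: A_b = π(20)²/4 = 314.16 mm². φR_n = 0.75 × 372 × 314.16 × 6 × 1 = 525.9 kN.
Bearing (8 mm plate, F_u = 450 MPa): end bolts L_c = 30 − 22/2 = 19, R_n = min(1.2×19×8×450, 2.4×20×8×450) = 82.08 kN/bolt; interior L_c = 79 − 22 = 57, R_n = 172.8 kN/bolt. φR_n = 0.75 × (2×82.08 + 4×172.8) = 641.5 kN.
Tension rupture (net): A_n = (170 − 2×24)×8 = 976 mm² (U = 1.0, A_e = A_n). φR_n = 0.75 × 450 × 976 = 329.4 kN.
Tension yield (gross): A_g = 170×8 = 1360 mm². φR_n = 0.90 × 345 × 1360 = 422.3 kN.
Governing: min(525.9, 641.5, 329.4, 422.3) = 329.4 kN → net-section rupture.

329.4 kN (net-section rupture governs)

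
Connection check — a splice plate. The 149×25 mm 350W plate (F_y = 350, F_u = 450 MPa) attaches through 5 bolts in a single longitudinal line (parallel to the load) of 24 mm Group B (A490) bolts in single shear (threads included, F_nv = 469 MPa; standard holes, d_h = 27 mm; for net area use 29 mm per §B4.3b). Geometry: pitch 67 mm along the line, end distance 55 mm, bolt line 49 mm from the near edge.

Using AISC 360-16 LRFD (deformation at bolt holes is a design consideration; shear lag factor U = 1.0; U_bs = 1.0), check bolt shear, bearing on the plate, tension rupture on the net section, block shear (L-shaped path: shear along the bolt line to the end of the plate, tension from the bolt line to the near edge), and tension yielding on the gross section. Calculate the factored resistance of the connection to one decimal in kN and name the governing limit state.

795.6 kN (bolt shear governs)

Bolt shear: A_b = π(24)²/4 = 452.39 mm². φR_n = 0.75 × 469 × 452.39 × 5 × 1 = 795.6 kN.
Bearing (25 mm plate, F_u = 450 MPa): end bolts L_c = 55 − 27/2 = 41.5, R_n = min(1.2×41.5×25×450, 2.4×24×25×450) = 560.25 kN/bolt; interior L_c = 67 − 27 = 40, R_n = 540 kN/bolt. φR_n = 0.75 × (1×560.25 + 4×540) = 2040.2 kN.
Tension rupture (net): A_n = (149 − 1×29)×25 = 3000 mm² (U = 1.0, A_e = A_n). φR_n = 0.75 × 450 × 3000 = 1012.5 kN.
Block shear: shear path 1×[55+4×67] = 1×323 mm, A_gv = 8075, A_nv = 1×(323 − 4.5×29)×25 = 4812.5 mm²; tension to near edge: (49 − 0.5×29)×25 = 862.5 mm². R_n = min(0.6×450×4812.5, 0.6×350×8075) + 1.0×450×862.5 = min(1299.4, 1695.8) + 388.13 = 1687.5 kN. φR_n = 0.75 × 1687.5 = 1265.6 kN.
Tension yield (gross): A_g = 149×25 = 3725 mm². φR_n = 0.90 × 350 × 3725 = 1173.4 kN.
Governing: min(795.6, 2040.2, 1012.5, 1265.6, 1173.4) = 795.6 kN → bolt shear.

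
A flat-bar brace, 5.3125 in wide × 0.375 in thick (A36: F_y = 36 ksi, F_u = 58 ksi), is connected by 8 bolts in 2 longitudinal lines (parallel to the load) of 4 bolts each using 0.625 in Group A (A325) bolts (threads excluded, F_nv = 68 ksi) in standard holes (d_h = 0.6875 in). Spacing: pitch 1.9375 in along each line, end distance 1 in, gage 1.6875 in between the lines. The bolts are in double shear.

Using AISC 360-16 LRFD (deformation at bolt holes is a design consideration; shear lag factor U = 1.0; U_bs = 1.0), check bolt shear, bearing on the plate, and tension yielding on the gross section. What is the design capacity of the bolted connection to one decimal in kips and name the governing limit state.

Bolt shear: A_b = π(0.625)²/4 = 0.3068 in². φR_n = 0.75 × 68 × 0.3068 × 8 × 2 = 250.3 kips.
Bearing (0.375 in plate, F_u = 58 ksi): end bolts L_c = 1 − 0.6875/2 = 0.65625, R_n = min(1.2×0.65625×0.375×58, 2.4×0.625×0.375×58) = 17.128 kips/bolt; interior L_c = 1.9375 − 0.6875 = 1.25, R_n = 32.625 kips/bolt. φR_n = 0.75 × (2×17.128 + 6×32.625) = 172.5 kips.
Tension yield (gross): A_g = 5.3125×0.375 = 1.9922 in². φR_n = 0.90 × 36 × 1.9922 = 64.5 kips.
Governing: min(250.3, 172.5, 64.5) = 64.5 kips → gross-section yield.

64.5 kips (gross-section yield governs)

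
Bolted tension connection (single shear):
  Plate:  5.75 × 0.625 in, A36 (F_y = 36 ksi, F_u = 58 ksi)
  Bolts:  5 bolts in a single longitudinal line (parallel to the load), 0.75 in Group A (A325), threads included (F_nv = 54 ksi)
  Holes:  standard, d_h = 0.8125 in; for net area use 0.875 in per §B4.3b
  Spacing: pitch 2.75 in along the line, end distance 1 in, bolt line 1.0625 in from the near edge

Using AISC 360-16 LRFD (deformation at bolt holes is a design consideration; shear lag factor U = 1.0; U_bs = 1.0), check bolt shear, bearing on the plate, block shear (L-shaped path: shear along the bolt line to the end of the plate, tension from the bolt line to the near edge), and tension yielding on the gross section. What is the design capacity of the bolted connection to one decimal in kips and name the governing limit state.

89.5 kips (bolt shear governs)

Bolt shear: A_b = π(0.75)²/4 = 0.44179 in². φR_n = 0.75 × 54 × 0.44179 × 5 × 1 = 89.5 kips.
Bearing (0.625 in plate, F_u = 58 ksi): end bolts L_c = 1 − 0.8125/2 = 0.59375, R_n = min(1.2×0.59375×0.625×58, 2.4×0.75×0.625×58) = 25.828 kips/bolt; interior L_c = 2.75 − 0.8125 = 1.9375, R_n = 65.25 kips/bolt. φR_n = 0.75 × (1×25.828 + 4×65.25) = 215.1 kips.
Block shear: shear path 1×[1+4×2.75] = 1×12 in, A_gv = 7.5, A_nv = 1×(12 − 4.5×0.875)×0.625 = 5.0391 in²; tension to near edge: (1.0625 − 0.5×0.875)×0.625 = 0.39063 in². R_n = min(0.6×58×5.0391, 0.6×36×7.5) + 1.0×58×0.39063 = min(175.36, 162) + 22.657 = 184.66 kips. φR_n = 0.75 × 184.66 = 138.5 kips.
Tension yield (gross): A_g = 5.75×0.625 = 3.5938 in². φR_n = 0.90 × 36 × 3.5938 = 116.4 kips.
Governing: min(89.5, 215.1, 138.5, 116.4) = 89.5 kips → bolt shear.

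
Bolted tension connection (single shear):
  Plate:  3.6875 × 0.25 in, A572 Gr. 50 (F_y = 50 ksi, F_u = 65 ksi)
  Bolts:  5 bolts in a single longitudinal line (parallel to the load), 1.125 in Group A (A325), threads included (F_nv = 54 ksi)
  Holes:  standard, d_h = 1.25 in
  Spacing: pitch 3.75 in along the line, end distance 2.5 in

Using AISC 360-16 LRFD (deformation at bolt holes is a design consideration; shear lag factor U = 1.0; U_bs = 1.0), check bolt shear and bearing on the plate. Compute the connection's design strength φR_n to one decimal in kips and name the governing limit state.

159.0 kips (bearing governs)

Bolt shear: A_b = π(1.125)²/4 = 0.99402 in². φR_n = 0.75 × 54 × 0.99402 × 5 × 1 = 201.3 kips.
Bearing (0.25 in plate, F_u = 65 ksi): end bolts L_c = 2.5 − 1.25/2 = 1.875, R_n = min(1.2×1.875×0.25×65, 2.4×1.125×0.25×65) = 36.563 kips/bolt; interior L_c = 3.75 − 1.25 = 2.5, R_n = 43.875 kips/bolt. φR_n = 0.75 × (1×36.563 + 4×43.875) = 159.0 kips.
Governing: min(201.3, 159.0) = 159.0 kips → bearing.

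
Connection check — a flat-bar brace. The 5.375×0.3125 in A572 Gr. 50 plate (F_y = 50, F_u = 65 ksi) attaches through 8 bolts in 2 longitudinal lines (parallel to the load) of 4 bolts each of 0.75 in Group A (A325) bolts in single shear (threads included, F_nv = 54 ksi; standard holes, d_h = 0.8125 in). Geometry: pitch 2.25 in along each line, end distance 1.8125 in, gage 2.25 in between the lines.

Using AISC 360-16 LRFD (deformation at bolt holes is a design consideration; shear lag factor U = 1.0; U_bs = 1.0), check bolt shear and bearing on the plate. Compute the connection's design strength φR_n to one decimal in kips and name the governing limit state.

143.1 kips (bolt shear governs)

Bolt shear: A_b = π(0.75)²/4 = 0.44179 in². φR_n = 0.75 × 54 × 0.44179 × 8 × 1 = 143.1 kips.
Bearing (0.3125 in plate, F_u = 65 ksi): end bolts L_c = 1.8125 − 0.8125/2 = 1.40625, R_n = min(1.2×1.40625×0.3125×65, 2.4×0.75×0.3125×65) = 34.277 kips/bolt; interior L_c = 2.25 − 0.8125 = 1.4375, R_n = 35.039 kips/bolt. φR_n = 0.75 × (2×34.277 + 6×35.039) = 209.1 kips.
Governing: min(143.1, 209.1) = 143.1 kips → bolt shear.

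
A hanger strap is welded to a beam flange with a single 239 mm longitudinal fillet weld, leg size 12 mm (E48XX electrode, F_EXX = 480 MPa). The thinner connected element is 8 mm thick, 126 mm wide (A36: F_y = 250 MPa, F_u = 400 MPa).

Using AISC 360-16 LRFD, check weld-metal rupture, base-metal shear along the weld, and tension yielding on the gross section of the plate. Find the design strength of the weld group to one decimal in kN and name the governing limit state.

226.8 kN (gross-section yield governs)

Weld metal: throat = 0.707×12 = 8.484 mm, L = 239 mm. φR_n = 0.75 × 0.6 × 480 × 8.484 × 239 = 438.0 kN.
Base metal shear (8 mm plate): yield φR_n = 1.0×0.6×250×8×239 = 286.8 kN; rupture φR_n = 0.75×0.6×400×8×239 = 344.2 kN; take 286.8 kN (yield).
Tension yield (gross): A_g = 126×8 = 1008 mm². φR_n = 0.90 × 250 × 1008 = 226.8 kN.
Governing: min(438.0, 286.8, 226.8) = 226.8 kN → gross-section yield.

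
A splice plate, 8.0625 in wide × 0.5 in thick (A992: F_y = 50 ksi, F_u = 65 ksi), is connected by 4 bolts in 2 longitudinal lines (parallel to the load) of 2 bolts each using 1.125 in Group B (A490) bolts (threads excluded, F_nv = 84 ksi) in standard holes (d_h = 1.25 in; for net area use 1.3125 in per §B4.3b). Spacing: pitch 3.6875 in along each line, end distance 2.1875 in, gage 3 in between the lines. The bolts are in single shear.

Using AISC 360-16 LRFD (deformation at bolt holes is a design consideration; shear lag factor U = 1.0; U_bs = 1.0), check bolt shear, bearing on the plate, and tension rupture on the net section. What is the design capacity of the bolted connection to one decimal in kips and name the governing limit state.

Bolt shear: A_b = π(1.125)²/4 = 0.99402 in². φR_n = 0.75 × 84 × 0.99402 × 4 × 1 = 250.5 kips.
Bearing (0.5 in plate, F_u = 65 ksi): end bolts L_c = 2.1875 − 1.25/2 = 1.5625, R_n = min(1.2×1.5625×0.5×65, 2.4×1.125×0.5×65) = 60.938 kips/bolt; interior L_c = 3.6875 − 1.25 = 2.4375, R_n = 87.75 kips/bolt. φR_n = 0.75 × (2×60.938 + 2×87.75) = 223.0 kips.
Tension rupture (net): A_n = (8.0625 − 2×1.3125)×0.5 = 2.7188 in² (U = 1.0, A_e = A_n). φR_n = 0.75 × 65 × 2.7188 = 132.5 kips.
Governing: min(250.5, 223.0, 132.5) = 132.5 kips → net-section rupture.

132.5 kips (net-section rupture governs)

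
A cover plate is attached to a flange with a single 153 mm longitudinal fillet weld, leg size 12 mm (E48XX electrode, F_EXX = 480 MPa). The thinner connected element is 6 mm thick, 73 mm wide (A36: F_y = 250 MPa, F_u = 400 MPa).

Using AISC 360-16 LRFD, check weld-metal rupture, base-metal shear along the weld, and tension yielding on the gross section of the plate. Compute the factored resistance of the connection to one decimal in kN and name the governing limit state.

98.6 kN (gross-section yield governs)

Weld metal: throat = 0.707×12 = 8.484 mm, L = 153 mm. φR_n = 0.75 × 0.6 × 480 × 8.484 × 153 = 280.4 kN.
Base metal shear (6 mm plate): yield φR_n = 1.0×0.6×250×6×153 = 137.7 kN; rupture φR_n = 0.75×0.6×400×6×153 = 165.2 kN; take 137.7 kN (yield).
Tension yield (gross): A_g = 73×6 = 438 mm². φR_n = 0.90 × 250 × 438 = 98.6 kN.
Governing: min(280.4, 137.7, 98.6) = 98.6 kN → gross-section yield.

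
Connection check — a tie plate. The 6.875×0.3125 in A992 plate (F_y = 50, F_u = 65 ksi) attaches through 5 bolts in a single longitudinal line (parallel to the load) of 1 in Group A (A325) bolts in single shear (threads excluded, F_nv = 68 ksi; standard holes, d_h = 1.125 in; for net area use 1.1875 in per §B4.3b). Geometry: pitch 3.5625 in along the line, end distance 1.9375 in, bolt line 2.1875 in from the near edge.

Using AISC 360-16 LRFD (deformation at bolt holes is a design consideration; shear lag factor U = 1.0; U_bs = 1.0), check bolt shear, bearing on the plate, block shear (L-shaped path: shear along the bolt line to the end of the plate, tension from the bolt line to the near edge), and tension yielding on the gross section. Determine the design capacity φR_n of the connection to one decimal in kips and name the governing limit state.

Bolt shear: A_b = π(1)²/4 = 0.7854 in². φR_n = 0.75 × 68 × 0.7854 × 5 × 1 = 200.3 kips.
Bearing (0.3125 in plate, F_u = 65 ksi): end bolts L_c = 1.9375 − 1.125/2 = 1.375, R_n = min(1.2×1.375×0.3125×65, 2.4×1×0.3125×65) = 33.516 kips/bolt; interior L_c = 3.5625 − 1.125 = 2.4375, R_n = 48.75 kips/bolt. φR_n = 0.75 × (1×33.516 + 4×48.75) = 171.4 kips.
Block shear: shear path 1×[1.9375+4×3.5625] = 1×16.1875 in, A_gv = 5.0586, A_nv = 1×(16.1875 − 4.5×1.1875)×0.3125 = 3.3887 in²; tension to near edge: (2.1875 − 0.5×1.1875)×0.3125 = 0.49805 in². R_n = min(0.6×65×3.3887, 0.6×50×5.0586) + 1.0×65×0.49805 = min(132.16, 151.76) + 32.373 = 164.53 kips. φR_n = 0.75 × 164.53 = 123.4 kips.
Tension yield (gross): A_g = 6.875×0.3125 = 2.1484 in². φR_n = 0.90 × 50 × 2.1484 = 96.7 kips.
Governing: min(200.3, 171.4, 123.4, 96.7) = 96.7 kips → gross-section yield.

96.7 kips (gross-section yield governs)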